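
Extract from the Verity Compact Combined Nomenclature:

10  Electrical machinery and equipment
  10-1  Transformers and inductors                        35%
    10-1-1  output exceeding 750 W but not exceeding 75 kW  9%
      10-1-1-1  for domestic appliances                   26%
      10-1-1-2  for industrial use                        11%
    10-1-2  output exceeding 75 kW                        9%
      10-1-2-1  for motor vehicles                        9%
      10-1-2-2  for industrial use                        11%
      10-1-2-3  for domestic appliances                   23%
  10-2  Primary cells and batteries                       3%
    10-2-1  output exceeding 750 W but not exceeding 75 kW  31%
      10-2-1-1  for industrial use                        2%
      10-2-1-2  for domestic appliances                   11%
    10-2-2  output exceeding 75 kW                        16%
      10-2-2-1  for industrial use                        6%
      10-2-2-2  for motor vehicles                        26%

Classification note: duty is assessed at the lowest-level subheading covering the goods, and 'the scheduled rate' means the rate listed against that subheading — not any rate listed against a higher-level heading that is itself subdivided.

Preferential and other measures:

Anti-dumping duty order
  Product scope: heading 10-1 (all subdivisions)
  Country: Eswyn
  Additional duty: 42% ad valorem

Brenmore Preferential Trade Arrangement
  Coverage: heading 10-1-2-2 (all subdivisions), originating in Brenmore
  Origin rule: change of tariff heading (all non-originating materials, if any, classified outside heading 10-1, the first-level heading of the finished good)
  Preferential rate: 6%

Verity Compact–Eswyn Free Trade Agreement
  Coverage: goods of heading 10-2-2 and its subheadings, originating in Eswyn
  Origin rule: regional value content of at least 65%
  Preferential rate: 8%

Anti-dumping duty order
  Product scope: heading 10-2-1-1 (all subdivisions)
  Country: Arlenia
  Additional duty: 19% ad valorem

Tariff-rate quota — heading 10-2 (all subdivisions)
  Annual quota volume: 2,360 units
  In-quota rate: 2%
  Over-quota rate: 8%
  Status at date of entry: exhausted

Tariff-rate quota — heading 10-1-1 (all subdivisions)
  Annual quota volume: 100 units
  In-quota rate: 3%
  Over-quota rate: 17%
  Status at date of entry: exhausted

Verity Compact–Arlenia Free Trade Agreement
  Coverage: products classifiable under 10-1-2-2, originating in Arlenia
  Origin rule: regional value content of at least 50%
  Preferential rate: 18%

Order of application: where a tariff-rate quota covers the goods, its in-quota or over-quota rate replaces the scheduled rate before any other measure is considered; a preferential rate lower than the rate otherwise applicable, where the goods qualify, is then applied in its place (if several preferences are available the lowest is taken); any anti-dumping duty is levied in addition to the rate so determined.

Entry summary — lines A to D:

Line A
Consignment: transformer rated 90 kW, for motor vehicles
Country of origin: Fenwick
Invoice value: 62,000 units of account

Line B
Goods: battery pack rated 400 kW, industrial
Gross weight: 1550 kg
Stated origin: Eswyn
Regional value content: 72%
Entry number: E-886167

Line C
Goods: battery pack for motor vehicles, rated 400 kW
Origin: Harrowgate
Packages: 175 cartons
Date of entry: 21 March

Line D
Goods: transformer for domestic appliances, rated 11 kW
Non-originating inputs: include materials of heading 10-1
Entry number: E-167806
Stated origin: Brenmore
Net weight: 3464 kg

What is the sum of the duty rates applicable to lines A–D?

Line A: transformer → 10-1; rated 90 kW → 10-1-2; for motor vehicles → 10-1-2-1. Scheduled 9%. No special measure applies. → 9%.
Line B: battery pack → 10-2; rated 400 kW → 10-2-2; industrial → 10-2-2-1. Scheduled 6%. quota on 10-2 exhausted → over-quota 8%; Eswyn agreement on 10-2-2: RVC ≥ 65% → 8% available; preference 8% not lower than 8% → no reduction. → 8%.
Line C: battery pack → 10-2; rated 400 kW → 10-2-2; for motor vehicles → 10-2-2-2. Scheduled 26%. quota on 10-2 exhausted → over-quota 8%. → 8%.
Line D: transformer → 10-1; rated 11 kW → 10-1-1; for domestic appliances → 10-1-1-1. Scheduled 26%. quota on 10-1-1 exhausted → over-quota 17%; Brenmore agreement on 10-1-2-2: 10-1-1-1 not covered. → 17%.
Sum: 9% + 8% + 8% + 17% = 42%.

42%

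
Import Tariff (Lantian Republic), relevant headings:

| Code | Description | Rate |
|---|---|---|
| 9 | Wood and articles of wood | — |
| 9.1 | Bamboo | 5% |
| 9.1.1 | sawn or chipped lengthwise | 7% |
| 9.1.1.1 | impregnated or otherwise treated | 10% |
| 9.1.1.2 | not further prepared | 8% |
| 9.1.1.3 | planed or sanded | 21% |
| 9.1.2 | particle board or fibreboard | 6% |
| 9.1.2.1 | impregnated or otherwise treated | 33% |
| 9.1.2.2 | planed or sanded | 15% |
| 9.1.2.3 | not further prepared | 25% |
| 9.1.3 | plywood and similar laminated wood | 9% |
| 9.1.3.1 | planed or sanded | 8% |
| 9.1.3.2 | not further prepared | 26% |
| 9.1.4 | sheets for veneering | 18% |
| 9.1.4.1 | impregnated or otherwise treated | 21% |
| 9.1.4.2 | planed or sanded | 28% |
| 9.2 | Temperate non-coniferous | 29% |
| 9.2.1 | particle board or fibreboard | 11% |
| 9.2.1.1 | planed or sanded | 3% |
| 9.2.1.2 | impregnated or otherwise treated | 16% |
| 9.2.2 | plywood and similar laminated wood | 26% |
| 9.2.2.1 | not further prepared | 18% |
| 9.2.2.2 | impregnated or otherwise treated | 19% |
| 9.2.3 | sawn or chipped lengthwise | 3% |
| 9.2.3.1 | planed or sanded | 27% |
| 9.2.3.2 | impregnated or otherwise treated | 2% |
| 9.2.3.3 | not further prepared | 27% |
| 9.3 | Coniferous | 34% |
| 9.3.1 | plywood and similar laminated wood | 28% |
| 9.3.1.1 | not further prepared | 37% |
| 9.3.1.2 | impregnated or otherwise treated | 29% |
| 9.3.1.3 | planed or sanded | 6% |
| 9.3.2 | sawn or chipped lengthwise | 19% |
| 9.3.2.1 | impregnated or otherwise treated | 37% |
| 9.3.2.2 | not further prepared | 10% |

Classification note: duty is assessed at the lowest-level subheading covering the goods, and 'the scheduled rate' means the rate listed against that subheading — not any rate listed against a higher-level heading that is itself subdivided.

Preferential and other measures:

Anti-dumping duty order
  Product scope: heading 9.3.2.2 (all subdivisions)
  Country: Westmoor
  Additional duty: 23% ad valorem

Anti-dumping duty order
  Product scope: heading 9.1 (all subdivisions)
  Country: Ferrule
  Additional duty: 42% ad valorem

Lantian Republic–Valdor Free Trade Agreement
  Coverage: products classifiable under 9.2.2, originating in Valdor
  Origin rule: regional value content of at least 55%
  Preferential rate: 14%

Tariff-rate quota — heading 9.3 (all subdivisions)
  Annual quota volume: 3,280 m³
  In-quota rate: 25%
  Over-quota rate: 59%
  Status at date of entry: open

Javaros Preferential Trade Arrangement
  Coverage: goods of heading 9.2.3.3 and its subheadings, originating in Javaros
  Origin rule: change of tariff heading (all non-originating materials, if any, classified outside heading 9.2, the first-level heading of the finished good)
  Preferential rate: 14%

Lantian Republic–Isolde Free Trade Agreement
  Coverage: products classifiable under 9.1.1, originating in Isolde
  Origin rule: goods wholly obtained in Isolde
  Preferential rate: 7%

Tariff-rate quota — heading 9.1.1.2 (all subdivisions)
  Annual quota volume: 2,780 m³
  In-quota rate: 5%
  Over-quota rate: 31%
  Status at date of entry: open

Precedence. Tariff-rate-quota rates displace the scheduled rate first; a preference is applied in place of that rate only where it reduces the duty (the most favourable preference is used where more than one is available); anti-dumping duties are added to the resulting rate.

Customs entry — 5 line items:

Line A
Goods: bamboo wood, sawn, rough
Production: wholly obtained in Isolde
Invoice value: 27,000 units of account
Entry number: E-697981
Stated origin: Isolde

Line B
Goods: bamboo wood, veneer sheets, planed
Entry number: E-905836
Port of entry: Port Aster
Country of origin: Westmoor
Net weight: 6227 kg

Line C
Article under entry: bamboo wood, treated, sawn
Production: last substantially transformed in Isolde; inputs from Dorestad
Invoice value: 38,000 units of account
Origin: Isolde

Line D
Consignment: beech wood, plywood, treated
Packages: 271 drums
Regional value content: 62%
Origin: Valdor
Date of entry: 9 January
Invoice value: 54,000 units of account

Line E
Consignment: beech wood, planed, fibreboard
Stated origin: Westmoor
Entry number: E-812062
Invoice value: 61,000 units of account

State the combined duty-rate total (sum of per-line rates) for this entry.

Line A: bamboo → 9.1; sawn → 9.1.1; rough → 9.1.1.2. Scheduled 8%. quota on 9.1.1.2 open → in-quota 5%; Isolde agreement on 9.1.1: wholly obtained → 7% available; preference 7% not lower than 5% → no reduction. → 5%.
Line B: bamboo → 9.1; veneer sheets → 9.1.4; planed → 9.1.4.2. Scheduled 28%. No special measure applies. → 28%.
Line C: bamboo → 9.1; sawn → 9.1.1; treated → 9.1.1.1. Scheduled 10%. Isolde agreement on 9.1.1: not wholly obtained. → 10%.
Line D: beech → 9.2; plywood → 9.2.2; treated → 9.2.2.2. Scheduled 19%. Valdor agreement on 9.2.2: RVC ≥ 55% → 14% available; preferential 14%. → 14%.
Line E: beech → 9.2; fibreboard → 9.2.1; planed → 9.2.1.1. Scheduled 3%. No special measure applies. → 3%.
Sum: 5% + 28% + 10% + 14% + 3% = 60%.

60%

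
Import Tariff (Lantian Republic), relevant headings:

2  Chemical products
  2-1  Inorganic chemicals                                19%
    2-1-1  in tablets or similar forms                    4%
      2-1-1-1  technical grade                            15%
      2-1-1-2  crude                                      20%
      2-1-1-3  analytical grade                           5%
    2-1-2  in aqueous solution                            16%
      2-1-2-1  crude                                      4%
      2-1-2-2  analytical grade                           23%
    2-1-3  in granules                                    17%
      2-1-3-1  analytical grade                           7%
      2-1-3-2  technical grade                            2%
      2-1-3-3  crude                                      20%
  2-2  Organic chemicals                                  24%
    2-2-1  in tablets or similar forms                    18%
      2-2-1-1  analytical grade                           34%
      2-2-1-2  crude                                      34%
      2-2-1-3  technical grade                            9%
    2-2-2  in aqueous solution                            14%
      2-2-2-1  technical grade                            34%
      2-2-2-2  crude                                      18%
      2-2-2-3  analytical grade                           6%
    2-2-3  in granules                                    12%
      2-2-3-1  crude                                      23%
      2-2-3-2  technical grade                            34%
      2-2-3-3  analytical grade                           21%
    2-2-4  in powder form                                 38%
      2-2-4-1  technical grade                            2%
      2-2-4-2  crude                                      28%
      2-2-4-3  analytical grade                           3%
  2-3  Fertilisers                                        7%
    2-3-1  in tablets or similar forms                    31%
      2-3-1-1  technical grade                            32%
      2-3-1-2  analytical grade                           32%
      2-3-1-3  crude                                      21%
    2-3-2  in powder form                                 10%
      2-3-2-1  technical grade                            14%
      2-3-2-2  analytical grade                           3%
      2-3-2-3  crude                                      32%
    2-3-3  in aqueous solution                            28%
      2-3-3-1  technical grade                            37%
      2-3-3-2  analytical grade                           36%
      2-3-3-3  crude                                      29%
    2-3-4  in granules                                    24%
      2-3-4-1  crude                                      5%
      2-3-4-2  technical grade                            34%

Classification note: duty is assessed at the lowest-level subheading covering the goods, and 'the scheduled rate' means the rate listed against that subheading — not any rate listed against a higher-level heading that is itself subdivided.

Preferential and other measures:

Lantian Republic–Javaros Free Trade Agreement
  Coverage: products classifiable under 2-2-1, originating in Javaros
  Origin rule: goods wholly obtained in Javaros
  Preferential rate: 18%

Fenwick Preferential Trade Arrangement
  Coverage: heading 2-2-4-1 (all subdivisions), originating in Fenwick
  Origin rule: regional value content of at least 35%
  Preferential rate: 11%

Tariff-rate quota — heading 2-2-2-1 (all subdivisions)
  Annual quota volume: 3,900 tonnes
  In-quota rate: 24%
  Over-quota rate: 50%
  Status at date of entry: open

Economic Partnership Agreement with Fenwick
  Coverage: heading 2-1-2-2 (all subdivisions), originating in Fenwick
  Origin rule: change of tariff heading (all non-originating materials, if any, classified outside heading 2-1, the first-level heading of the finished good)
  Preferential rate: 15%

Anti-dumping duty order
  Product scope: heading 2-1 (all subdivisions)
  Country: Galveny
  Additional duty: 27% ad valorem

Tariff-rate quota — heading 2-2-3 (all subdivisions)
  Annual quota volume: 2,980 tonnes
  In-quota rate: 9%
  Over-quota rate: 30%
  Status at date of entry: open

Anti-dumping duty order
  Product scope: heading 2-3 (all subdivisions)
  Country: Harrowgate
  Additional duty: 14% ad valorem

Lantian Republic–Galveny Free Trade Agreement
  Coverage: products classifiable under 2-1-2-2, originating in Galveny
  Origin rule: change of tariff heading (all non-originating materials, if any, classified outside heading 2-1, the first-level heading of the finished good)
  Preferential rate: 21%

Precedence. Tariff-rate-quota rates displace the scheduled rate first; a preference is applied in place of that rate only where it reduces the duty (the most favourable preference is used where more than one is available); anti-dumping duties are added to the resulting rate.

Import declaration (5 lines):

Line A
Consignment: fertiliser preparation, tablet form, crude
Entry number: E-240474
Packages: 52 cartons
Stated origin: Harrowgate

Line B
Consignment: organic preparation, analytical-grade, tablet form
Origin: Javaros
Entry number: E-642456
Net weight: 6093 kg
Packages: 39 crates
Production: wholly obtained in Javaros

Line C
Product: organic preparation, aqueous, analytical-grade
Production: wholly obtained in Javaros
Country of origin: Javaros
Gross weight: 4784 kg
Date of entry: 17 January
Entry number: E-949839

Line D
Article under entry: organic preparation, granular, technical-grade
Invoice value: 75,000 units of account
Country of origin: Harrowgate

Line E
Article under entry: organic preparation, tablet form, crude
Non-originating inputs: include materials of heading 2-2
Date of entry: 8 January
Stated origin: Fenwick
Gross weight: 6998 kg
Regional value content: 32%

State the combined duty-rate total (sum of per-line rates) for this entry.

Line A: fertiliser → 2-3; tablet form → 2-3-1; crude → 2-3-1-3. Scheduled 21%. anti-dumping (Harrowgate, 2-3): +14%; total 21% + 14% = 35%. → 35%.
Line B: organic → 2-2; tablet form → 2-2-1; analytical-grade → 2-2-1-1. Scheduled 34%. Javaros agreement on 2-2-1: wholly obtained → 18% available; preferential 18%. → 18%.
Line C: organic → 2-2; aqueous → 2-2-2; analytical-grade → 2-2-2-3. Scheduled 6%. Javaros agreement on 2-2-1: 2-2-2-3 not covered. → 6%.
Line D: organic → 2-2; granular → 2-2-3; technical-grade → 2-2-3-2. Scheduled 34%. quota on 2-2-3 open → in-quota 9%. → 9%.
Line E: organic → 2-2; tablet form → 2-2-1; crude → 2-2-1-2. Scheduled 34%. Fenwick agreement on 2-2-4-1: 2-2-1-2 not covered; Fenwick agreement on 2-1-2-2: 2-2-1-2 not covered. → 34%.
Sum: 35% + 18% + 6% + 9% + 34% = 102%.

102%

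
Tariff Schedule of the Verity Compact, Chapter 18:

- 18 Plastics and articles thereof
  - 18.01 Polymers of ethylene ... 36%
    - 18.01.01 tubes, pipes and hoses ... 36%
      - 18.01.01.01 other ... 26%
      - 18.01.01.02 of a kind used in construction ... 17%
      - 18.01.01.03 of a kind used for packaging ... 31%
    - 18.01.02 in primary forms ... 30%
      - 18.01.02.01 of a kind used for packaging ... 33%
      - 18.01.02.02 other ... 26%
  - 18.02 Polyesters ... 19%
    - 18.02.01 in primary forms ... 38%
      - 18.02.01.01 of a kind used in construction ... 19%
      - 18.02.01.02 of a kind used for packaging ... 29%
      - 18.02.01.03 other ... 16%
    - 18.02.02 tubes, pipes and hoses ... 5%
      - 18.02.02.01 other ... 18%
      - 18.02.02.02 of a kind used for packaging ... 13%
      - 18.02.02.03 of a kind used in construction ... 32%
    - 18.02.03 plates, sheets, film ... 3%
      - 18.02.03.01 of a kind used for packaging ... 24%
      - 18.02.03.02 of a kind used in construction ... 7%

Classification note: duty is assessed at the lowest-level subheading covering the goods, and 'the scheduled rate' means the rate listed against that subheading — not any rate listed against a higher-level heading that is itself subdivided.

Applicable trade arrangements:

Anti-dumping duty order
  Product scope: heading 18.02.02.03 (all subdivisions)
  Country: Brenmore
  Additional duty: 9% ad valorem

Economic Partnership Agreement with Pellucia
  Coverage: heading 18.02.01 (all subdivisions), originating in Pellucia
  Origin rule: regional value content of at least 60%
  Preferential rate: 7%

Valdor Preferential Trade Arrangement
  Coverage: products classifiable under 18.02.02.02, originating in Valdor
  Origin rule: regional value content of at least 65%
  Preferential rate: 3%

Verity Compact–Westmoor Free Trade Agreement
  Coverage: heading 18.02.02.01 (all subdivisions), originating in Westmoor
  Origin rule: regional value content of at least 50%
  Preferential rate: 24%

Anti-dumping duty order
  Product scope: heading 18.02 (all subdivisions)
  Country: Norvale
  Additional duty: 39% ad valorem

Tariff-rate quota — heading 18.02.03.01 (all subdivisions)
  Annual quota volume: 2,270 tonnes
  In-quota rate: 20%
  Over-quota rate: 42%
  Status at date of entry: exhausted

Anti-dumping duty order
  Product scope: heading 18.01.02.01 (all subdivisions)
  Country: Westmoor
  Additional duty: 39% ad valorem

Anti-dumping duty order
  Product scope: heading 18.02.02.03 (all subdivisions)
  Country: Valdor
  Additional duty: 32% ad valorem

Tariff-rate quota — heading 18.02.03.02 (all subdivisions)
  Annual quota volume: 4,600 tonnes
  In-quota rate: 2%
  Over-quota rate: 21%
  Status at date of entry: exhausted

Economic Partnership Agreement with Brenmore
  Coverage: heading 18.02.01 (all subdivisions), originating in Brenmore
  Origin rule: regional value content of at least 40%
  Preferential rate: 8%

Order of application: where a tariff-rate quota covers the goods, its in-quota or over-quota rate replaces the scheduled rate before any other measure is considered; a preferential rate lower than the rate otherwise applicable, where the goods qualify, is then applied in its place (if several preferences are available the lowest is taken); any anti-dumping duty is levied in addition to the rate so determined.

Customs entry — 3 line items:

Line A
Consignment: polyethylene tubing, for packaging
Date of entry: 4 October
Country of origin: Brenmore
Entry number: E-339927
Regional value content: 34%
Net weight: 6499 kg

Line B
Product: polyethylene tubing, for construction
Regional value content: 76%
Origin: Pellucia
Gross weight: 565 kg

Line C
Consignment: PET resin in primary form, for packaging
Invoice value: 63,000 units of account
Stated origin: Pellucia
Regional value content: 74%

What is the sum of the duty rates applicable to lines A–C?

55%

Line A: polyethylene → 18.01; tubing → 18.01.01; for packaging → 18.01.01.03. Scheduled 31%. Brenmore agreement on 18.02.01: 18.01.01.03 not covered. → 31%.
Line B: polyethylene → 18.01; tubing → 18.01.01; for construction → 18.01.01.02. Scheduled 17%. Pellucia agreement on 18.02.01: 18.01.01.02 not covered. → 17%.
Line C: PET → 18.02; resin in primary form → 18.02.01; for packaging → 18.02.01.02. Scheduled 29%. Pellucia agreement on 18.02.01: RVC ≥ 60% → 7% available; preferential 7%. → 7%.
Sum: 31% + 17% + 7% = 55%.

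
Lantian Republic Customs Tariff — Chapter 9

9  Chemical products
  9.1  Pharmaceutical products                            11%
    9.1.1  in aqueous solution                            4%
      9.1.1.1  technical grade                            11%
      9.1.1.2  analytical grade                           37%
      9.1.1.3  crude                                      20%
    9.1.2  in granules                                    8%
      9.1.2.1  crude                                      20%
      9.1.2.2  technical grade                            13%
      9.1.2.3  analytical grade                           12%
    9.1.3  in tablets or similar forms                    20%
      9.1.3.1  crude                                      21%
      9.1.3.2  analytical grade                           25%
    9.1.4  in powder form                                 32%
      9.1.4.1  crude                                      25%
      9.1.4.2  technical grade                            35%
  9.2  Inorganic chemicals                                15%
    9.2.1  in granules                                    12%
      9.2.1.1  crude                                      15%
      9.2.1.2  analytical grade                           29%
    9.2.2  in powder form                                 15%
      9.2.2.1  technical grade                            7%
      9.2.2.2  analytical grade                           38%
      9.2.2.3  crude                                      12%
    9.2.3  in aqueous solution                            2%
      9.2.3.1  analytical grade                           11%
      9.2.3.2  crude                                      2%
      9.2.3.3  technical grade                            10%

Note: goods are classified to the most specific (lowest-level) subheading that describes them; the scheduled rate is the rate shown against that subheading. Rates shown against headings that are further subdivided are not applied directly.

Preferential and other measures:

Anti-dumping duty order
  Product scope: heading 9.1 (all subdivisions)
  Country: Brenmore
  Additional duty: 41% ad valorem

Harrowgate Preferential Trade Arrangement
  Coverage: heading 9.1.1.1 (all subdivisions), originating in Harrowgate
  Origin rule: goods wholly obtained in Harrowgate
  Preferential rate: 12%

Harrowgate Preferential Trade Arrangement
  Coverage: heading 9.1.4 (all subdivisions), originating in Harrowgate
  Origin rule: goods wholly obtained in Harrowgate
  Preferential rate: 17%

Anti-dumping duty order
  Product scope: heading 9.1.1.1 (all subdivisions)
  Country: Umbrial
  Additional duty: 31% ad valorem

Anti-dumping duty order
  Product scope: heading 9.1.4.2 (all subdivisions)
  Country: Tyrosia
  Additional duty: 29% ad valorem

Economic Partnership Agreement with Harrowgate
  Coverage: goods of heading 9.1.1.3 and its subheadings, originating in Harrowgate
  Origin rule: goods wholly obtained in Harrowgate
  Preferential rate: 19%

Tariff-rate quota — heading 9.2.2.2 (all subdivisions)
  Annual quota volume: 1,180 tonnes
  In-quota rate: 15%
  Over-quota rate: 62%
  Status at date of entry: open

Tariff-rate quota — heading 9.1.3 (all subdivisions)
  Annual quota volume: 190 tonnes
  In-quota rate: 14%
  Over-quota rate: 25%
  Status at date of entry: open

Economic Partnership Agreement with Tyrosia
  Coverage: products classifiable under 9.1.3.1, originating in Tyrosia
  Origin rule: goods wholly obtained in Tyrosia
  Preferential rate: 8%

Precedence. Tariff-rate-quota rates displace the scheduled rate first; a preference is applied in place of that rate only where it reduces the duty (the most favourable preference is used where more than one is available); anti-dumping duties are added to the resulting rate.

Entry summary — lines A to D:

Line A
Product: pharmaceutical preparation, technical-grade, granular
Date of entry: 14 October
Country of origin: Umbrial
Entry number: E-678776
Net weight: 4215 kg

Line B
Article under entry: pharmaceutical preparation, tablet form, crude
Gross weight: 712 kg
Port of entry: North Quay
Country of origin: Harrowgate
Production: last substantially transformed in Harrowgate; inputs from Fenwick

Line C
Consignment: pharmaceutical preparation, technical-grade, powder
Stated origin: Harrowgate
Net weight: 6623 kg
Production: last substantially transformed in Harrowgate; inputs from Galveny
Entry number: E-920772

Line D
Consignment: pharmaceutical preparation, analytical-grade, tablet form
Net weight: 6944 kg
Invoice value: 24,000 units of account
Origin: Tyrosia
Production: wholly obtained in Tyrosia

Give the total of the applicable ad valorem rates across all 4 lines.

Line A: pharmaceutical → 9.1; granular → 9.1.2; technical-grade → 9.1.2.2. Scheduled 13%. No special measure applies. → 13%.
Line B: pharmaceutical → 9.1; tablet form → 9.1.3; crude → 9.1.3.1. Scheduled 21%. quota on 9.1.3 open → in-quota 14%; Harrowgate agreement on 9.1.1.1: 9.1.3.1 not covered; Harrowgate agreement on 9.1.4: 9.1.3.1 not covered; Harrowgate agreement on 9.1.1.3: 9.1.3.1 not covered. → 14%.
Line C: pharmaceutical → 9.1; powder → 9.1.4; technical-grade → 9.1.4.2. Scheduled 35%. Harrowgate agreement on 9.1.1.1: 9.1.4.2 not covered; Harrowgate agreement on 9.1.4: not wholly obtained; Harrowgate agreement on 9.1.1.3: 9.1.4.2 not covered. → 35%.
Line D: pharmaceutical → 9.1; tablet form → 9.1.3; analytical-grade → 9.1.3.2. Scheduled 25%. quota on 9.1.3 open → in-quota 14%; Tyrosia agreement on 9.1.3.1: 9.1.3.2 not covered. → 14%.
Sum: 13% + 14% + 35% + 14% = 76%.

76%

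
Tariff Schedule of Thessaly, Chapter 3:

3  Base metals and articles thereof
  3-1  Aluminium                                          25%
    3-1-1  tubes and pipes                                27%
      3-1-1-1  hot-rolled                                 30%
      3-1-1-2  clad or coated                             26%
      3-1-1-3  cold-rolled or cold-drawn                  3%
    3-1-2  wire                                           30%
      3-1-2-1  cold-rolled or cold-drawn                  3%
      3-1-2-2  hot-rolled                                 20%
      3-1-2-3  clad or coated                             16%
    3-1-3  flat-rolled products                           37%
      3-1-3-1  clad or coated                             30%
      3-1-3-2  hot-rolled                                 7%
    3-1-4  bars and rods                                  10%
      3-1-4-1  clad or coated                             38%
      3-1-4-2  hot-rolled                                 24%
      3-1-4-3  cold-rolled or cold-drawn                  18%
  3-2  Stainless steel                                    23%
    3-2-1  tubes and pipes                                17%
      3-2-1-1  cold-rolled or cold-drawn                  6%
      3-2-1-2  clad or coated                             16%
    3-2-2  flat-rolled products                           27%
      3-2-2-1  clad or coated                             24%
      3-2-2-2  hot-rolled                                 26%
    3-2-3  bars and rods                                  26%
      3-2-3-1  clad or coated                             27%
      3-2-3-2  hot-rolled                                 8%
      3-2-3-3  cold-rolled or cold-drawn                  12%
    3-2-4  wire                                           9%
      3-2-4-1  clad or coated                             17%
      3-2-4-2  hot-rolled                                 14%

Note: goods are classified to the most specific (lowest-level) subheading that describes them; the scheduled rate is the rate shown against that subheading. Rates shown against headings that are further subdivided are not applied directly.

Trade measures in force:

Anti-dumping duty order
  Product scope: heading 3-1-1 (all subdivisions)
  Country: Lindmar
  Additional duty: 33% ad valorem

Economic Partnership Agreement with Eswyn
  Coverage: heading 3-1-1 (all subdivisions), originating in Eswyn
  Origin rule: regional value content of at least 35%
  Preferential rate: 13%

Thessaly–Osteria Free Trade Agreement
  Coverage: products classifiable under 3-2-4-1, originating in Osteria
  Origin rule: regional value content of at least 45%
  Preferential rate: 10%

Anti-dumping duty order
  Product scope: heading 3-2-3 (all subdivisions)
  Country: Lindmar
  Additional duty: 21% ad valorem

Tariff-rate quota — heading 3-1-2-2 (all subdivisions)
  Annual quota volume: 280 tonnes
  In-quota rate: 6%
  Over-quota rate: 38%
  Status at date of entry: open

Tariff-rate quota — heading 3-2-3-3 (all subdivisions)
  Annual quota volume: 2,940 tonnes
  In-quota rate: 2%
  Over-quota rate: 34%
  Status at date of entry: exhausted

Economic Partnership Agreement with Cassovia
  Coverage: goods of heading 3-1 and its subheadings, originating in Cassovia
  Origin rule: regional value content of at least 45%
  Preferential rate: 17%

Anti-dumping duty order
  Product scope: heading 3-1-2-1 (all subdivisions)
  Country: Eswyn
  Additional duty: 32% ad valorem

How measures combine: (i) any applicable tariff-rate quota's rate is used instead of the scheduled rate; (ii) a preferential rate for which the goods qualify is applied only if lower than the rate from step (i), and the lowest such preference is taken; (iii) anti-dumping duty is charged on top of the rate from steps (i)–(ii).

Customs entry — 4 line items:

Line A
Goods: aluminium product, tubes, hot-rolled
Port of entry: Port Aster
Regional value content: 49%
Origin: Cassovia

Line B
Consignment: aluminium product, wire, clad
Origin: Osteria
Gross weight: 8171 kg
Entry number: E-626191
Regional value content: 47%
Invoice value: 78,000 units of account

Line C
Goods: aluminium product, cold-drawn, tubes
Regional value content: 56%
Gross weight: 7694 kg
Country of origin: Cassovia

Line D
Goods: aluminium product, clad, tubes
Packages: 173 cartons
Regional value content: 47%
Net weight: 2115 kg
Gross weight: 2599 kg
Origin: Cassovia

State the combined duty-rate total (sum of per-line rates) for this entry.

Line A: aluminium → 3-1; tubes → 3-1-1; hot-rolled → 3-1-1-1. Scheduled 30%. Cassovia agreement on 3-1: RVC ≥ 45% → 17% available; preferential 17%. → 17%.
Line B: aluminium → 3-1; wire → 3-1-2; clad → 3-1-2-3. Scheduled 16%. Osteria agreement on 3-2-4-1: 3-1-2-3 not covered. → 16%.
Line C: aluminium → 3-1; tubes → 3-1-1; cold-drawn → 3-1-1-3. Scheduled 3%. Cassovia agreement on 3-1: RVC ≥ 45% → 17% available; preference 17% not lower than 3% → no reduction. → 3%.
Line D: aluminium → 3-1; tubes → 3-1-1; clad → 3-1-1-2. Scheduled 26%. Cassovia agreement on 3-1: RVC ≥ 45% → 17% available; preferential 17%. → 17%.
Sum: 17% + 16% + 3% + 17% = 53%.

53%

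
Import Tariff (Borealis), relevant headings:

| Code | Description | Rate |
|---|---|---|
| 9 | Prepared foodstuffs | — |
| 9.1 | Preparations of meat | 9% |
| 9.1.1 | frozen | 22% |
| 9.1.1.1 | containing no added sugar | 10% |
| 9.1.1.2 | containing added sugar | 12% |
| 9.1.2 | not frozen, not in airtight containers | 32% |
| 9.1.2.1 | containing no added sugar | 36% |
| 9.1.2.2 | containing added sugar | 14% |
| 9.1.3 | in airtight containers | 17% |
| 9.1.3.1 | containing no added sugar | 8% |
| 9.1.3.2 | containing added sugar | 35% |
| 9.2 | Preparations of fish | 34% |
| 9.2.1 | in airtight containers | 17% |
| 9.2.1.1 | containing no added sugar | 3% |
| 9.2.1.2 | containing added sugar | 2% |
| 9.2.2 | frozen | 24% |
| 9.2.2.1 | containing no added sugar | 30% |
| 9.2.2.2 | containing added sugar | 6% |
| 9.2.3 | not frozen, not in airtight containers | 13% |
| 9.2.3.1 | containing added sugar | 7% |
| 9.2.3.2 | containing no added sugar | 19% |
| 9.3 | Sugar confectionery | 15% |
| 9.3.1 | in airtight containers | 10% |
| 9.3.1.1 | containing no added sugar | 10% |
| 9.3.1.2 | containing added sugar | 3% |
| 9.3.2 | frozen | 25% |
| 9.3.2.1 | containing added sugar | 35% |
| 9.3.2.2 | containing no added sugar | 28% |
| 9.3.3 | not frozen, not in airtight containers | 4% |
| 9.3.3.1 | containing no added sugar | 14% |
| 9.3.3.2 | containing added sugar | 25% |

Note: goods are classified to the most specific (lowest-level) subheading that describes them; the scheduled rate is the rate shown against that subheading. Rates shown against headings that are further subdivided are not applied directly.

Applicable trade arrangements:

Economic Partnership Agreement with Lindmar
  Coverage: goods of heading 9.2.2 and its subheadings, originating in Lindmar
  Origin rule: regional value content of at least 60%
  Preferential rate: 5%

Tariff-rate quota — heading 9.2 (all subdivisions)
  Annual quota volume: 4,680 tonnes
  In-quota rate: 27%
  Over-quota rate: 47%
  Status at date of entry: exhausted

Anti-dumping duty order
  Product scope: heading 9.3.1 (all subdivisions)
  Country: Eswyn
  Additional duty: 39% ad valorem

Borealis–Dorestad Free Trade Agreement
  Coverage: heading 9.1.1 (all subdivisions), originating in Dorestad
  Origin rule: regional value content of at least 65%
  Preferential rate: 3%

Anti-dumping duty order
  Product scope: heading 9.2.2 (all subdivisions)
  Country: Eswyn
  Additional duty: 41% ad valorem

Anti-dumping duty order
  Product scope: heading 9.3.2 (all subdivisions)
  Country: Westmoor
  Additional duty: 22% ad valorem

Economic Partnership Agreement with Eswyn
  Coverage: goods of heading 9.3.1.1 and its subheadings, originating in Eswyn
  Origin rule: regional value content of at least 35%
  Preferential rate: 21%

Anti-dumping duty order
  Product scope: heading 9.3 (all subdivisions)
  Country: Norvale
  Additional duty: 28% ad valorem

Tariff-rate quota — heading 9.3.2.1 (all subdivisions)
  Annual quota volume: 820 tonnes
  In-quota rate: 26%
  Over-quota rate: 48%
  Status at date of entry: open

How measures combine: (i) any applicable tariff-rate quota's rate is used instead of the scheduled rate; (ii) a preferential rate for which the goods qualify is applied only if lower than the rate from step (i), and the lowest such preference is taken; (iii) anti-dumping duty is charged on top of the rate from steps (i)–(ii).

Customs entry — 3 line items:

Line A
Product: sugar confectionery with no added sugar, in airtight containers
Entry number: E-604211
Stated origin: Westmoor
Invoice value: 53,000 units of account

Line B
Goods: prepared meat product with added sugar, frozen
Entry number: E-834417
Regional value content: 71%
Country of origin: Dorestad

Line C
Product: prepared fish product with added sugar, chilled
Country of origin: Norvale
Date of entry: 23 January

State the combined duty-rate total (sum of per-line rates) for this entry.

60%

Line A: sugar confectionery → 9.3; in airtight containers → 9.3.1; with no added sugar → 9.3.1.1. Scheduled 10%. No special measure applies. → 10%.
Line B: prepared meat product → 9.1; frozen → 9.1.1; with added sugar → 9.1.1.2. Scheduled 12%. Dorestad agreement on 9.1.1: RVC ≥ 65% → 3% available; preferential 3%. → 3%.
Line C: prepared fish product → 9.2; chilled → 9.2.3; with added sugar → 9.2.3.1. Scheduled 7%. quota on 9.2 exhausted → over-quota 47%. → 47%.
Sum: 10% + 3% + 47% = 60%.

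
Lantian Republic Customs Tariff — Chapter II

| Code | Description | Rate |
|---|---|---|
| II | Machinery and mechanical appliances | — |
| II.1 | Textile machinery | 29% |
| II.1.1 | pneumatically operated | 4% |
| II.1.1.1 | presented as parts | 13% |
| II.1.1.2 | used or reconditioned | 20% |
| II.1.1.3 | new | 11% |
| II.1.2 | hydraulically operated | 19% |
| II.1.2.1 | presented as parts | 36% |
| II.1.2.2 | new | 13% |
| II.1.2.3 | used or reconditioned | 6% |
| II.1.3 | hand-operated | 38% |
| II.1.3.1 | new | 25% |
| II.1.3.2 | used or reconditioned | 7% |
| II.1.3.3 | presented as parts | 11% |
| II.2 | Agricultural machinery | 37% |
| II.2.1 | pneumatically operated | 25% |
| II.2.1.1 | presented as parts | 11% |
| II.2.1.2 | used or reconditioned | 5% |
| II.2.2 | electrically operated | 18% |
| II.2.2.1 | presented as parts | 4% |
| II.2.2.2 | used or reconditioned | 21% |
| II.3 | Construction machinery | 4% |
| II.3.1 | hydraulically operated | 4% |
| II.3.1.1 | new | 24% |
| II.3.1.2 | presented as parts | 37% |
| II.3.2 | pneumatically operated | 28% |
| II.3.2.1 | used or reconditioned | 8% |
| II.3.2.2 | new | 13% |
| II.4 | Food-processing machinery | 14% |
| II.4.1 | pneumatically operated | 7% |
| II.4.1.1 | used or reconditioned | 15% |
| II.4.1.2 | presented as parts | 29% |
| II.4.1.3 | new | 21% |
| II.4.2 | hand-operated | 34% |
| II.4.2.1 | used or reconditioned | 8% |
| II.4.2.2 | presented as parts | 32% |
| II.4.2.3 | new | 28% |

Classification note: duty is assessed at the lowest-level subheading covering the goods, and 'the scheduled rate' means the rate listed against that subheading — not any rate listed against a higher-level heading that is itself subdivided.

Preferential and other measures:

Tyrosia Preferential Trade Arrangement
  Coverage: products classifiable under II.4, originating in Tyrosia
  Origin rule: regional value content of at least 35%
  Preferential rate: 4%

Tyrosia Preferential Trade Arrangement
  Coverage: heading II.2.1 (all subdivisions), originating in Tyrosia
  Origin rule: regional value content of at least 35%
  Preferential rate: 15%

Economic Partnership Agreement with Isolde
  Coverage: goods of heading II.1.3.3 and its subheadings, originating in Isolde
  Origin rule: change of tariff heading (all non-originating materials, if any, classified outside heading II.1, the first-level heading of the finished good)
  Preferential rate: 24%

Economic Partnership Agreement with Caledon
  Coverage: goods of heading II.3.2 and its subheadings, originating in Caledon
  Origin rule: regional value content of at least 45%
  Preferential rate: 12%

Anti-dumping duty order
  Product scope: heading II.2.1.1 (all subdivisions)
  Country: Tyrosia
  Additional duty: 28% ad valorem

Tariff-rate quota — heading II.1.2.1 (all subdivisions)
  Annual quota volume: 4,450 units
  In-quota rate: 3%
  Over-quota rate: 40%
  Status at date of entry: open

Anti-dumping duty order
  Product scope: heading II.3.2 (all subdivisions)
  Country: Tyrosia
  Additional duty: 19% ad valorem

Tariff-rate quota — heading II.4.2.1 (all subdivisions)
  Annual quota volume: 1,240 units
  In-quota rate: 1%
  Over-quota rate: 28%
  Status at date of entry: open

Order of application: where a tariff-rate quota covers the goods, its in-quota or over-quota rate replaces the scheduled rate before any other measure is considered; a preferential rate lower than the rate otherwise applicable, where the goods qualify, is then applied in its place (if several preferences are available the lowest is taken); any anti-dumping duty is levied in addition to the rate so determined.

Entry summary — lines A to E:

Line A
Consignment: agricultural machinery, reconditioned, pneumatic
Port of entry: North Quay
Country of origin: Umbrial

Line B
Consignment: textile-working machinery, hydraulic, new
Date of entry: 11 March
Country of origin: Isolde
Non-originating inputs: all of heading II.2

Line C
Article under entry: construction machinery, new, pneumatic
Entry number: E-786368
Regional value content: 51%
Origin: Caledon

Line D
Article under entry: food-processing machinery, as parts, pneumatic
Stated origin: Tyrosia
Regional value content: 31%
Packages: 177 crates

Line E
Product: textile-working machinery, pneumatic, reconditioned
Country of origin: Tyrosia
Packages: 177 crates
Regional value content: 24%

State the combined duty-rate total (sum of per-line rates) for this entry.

79%

Line A: agricultural → II.2; pneumatic → II.2.1; reconditioned → II.2.1.2. Scheduled 5%. No special measure applies. → 5%.
Line B: textile-working → II.1; hydraulic → II.1.2; new → II.1.2.2. Scheduled 13%. Isolde agreement on II.1.3.3: II.1.2.2 not covered. → 13%.
Line C: construction → II.3; pneumatic → II.3.2; new → II.3.2.2. Scheduled 13%. Caledon agreement on II.3.2: RVC ≥ 45% → 12% available; preferential 12%. → 12%.
Line D: food-processing → II.4; pneumatic → II.4.1; as parts → II.4.1.2. Scheduled 29%. Tyrosia agreement on II.4: RVC < 35%; Tyrosia agreement on II.2.1: II.4.1.2 not covered. → 29%.
Line E: textile-working → II.1; pneumatic → II.1.1; reconditioned → II.1.1.2. Scheduled 20%. Tyrosia agreement on II.4: II.1.1.2 not covered; Tyrosia agreement on II.2.1: II.1.1.2 not covered. → 20%.
Sum: 5% + 13% + 12% + 29% + 20% = 79%.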